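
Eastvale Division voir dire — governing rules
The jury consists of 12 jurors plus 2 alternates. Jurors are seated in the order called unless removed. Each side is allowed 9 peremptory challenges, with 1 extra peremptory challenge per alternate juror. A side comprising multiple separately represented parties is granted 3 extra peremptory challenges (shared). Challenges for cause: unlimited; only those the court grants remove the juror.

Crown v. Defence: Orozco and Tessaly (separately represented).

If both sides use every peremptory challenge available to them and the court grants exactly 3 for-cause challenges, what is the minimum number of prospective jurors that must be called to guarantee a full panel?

Seats to fill: 12 + 2 alternates = 14.
Peremptories — Crown: 9 + 1×2 = 11; Defence: 9 + 1×2 + 3 = 14; total 25.
For-cause removals: 3.
Minimum venire: 14 + 25 + 3 = 42.

42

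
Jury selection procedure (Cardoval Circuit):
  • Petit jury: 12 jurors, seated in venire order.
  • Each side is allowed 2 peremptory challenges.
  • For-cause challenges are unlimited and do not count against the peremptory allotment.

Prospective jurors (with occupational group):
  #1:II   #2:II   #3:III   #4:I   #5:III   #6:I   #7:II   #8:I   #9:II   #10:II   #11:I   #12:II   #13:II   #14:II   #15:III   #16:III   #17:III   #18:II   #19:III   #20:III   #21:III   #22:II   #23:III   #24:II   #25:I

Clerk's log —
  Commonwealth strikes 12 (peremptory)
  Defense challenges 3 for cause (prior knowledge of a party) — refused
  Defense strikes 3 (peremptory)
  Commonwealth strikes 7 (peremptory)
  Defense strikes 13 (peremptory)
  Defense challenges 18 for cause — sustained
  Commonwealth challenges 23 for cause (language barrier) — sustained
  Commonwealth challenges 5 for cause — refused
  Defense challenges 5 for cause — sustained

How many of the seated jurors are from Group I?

Removed: #3, #5, #7, #12, #13, #18, #23.
Seated jurors 1–12: #1, #2, #4, #6, #8, #9, #10, #11, #14, #15, #16, #17.
Of those, in Group I: #4, #6, #8, #11 → 4.

4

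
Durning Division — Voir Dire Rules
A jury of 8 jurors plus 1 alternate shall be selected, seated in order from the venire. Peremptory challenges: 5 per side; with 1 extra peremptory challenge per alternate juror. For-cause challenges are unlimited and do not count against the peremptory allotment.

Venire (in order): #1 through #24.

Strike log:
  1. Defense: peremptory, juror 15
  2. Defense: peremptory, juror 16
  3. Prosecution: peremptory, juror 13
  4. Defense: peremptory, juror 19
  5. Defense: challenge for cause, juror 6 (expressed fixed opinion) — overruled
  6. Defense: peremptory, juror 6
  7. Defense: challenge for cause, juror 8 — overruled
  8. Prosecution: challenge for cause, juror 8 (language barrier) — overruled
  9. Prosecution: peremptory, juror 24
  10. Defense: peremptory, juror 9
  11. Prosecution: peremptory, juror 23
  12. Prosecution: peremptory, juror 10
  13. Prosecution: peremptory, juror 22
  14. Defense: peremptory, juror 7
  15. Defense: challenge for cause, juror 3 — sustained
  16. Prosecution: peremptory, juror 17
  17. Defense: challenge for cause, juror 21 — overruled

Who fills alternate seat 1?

Removed: #3, #6, #7, #9, #10, #13, #15, #16, #17, #19, #22, #23, #24. (#8, #21 stay — for-cause denied.)
Filling seats in venire order through position 9: #1, #2, #4, #5, #8, #11, #12, #14, #18.
So alternate 1 is #18.

18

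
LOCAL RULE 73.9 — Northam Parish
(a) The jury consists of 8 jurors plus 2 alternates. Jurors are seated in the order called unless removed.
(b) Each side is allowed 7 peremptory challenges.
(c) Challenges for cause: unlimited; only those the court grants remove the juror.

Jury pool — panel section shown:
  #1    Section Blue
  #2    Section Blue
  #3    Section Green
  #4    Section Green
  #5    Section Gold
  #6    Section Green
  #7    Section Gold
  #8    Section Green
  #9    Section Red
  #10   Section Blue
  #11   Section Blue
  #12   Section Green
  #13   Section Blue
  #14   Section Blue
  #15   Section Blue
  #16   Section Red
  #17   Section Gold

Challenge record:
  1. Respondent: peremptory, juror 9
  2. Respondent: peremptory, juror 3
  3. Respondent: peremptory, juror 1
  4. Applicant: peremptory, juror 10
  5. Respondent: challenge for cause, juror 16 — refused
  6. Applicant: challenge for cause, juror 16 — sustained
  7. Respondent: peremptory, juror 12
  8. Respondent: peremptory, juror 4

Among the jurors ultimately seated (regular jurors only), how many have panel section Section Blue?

4

Removed: #1, #3, #4, #9, #10, #12, #16.
Seated jurors 1–8: #2, #5, #6, #7, #8, #11, #13, #14 (alternates #15, #17 not counted).
Of those, in Section Blue: #2, #11, #13, #14 → 4.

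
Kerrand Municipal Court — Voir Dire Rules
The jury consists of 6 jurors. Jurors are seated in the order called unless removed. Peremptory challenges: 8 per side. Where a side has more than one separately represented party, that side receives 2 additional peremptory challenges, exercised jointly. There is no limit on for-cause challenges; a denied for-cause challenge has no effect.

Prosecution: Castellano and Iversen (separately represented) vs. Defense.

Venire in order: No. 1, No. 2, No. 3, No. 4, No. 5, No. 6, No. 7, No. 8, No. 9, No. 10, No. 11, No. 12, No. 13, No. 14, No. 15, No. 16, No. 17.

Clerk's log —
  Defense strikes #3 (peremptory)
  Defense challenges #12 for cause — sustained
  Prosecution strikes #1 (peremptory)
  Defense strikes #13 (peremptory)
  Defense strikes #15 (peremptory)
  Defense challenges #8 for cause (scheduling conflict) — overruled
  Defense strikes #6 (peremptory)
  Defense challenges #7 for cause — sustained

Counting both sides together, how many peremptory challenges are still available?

Prosecution allotment: 8 base + 2 multi-party = 10. Defense allotment: 8.
Prosecution peremptories used: #1 — 1.
Defense peremptories used: #3, #13, #15, #6 — 4 (for-cause on #12, #8, #7 don't count).
Remaining: (10 − 1) + (8 − 4) = 13.

13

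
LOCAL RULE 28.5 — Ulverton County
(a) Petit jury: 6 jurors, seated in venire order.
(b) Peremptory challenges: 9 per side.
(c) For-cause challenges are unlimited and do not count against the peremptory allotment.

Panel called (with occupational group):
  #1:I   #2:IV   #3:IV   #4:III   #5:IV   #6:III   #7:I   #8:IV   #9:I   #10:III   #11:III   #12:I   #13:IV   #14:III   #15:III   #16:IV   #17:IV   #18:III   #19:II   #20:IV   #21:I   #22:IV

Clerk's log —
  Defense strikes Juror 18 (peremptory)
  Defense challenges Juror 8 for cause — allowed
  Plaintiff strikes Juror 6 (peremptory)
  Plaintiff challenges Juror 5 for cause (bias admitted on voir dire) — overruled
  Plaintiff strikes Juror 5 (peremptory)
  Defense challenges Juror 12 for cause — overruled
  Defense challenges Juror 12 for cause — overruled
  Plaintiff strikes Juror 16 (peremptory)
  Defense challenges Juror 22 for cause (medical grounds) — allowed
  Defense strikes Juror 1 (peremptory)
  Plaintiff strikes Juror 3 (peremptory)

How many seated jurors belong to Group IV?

Removed: #1, #3, #5, #6, #8, #16, #18, #22.
Seated jurors 1–6: #2, #4, #7, #9, #10, #11.
Of those, in Group IV: #2 → 1.

1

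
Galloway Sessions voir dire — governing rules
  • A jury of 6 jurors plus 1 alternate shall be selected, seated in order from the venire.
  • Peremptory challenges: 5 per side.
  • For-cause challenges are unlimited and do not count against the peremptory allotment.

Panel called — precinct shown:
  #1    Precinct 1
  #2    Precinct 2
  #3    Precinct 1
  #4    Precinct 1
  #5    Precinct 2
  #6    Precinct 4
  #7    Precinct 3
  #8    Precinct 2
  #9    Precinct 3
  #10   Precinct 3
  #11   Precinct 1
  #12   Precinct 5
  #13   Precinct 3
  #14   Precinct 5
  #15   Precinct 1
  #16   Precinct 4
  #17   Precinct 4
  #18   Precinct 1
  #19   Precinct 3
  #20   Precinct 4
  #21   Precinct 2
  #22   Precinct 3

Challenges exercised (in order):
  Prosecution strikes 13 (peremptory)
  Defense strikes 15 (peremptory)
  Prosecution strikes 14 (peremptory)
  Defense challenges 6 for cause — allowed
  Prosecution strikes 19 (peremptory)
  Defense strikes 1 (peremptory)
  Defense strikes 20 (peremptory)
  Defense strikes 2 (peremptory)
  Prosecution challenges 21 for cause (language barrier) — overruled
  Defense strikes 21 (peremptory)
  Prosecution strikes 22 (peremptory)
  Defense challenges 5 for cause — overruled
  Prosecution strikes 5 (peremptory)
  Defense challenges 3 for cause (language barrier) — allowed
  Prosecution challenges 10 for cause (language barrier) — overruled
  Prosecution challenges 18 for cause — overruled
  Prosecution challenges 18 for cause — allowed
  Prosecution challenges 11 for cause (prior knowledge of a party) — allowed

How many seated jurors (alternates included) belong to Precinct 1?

Removed: #1, #2, #3, #5, #6, #11, #13, #14, #15, #18, #19, #20, #21, #22.
Seated (7 incl. alternates): #4, #7, #8, #9, #10, #12, #16.
Of those, in Precinct 1: #4 → 1.

1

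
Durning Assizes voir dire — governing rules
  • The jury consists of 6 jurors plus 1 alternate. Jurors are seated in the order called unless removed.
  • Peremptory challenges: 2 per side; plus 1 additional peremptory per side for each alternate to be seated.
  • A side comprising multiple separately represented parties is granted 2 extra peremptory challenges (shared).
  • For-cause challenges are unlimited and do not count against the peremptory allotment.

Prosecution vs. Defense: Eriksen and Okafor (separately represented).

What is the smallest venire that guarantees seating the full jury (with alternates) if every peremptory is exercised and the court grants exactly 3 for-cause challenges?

Seats to fill: 6 + 1 alternates = 7.
Peremptories — Prosecution: 2 + 1×1 = 3; Defense: 2 + 1×1 + 2 = 5; total 8.
For-cause removals: 3.
Minimum venire: 7 + 8 + 3 = 18.

18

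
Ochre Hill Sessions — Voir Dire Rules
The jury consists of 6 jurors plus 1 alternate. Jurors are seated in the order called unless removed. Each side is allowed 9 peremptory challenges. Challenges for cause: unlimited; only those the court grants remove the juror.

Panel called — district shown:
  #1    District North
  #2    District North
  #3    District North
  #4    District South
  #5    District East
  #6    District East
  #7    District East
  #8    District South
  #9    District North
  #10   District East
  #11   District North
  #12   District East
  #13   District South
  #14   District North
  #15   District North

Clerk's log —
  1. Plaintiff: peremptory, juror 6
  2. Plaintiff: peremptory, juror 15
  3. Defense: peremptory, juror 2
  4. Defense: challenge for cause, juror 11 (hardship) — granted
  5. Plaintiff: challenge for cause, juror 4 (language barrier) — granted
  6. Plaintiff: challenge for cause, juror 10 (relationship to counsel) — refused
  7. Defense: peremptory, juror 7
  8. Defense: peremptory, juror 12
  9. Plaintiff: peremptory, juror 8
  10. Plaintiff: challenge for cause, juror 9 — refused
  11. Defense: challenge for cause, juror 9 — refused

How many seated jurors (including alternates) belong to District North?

Removed: #2, #4, #6, #7, #8, #11, #12, #15.
Seated (7 incl. alternates): #1, #3, #5, #9, #10, #13, #14.
Of those, in District North: #1, #3, #9, #14 → 4.

4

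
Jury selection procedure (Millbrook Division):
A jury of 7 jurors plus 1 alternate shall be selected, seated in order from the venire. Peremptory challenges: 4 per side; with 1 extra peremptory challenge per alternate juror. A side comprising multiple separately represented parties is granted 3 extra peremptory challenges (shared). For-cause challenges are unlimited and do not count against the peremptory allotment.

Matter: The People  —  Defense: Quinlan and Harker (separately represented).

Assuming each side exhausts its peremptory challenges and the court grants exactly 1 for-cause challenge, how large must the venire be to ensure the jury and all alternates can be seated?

22

Seats to fill: 7 + 1 alternates = 8.
Peremptories — The People: 4 + 1×1 = 5; Defense: 4 + 1×1 + 3 = 8; total 13.
For-cause removals: 1.
Minimum venire: 8 + 13 + 1 = 22.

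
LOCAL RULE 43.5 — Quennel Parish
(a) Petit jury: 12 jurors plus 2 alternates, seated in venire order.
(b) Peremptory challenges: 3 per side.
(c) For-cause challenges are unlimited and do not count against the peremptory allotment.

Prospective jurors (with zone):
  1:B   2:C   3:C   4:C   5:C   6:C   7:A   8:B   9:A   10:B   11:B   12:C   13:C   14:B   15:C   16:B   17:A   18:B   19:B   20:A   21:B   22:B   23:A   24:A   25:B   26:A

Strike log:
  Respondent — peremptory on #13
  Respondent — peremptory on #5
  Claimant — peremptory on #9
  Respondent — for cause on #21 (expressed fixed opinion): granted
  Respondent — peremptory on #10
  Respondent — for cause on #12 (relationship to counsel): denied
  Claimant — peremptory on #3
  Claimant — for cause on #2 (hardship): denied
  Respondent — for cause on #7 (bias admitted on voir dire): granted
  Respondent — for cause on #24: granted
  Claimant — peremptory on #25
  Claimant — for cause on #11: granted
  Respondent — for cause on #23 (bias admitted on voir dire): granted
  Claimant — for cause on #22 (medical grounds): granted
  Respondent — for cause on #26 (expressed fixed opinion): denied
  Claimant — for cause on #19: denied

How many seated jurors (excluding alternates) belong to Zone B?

6

Removed: #3, #5, #7, #9, #10, #11, #13, #21, #22, #23, #24, #25.
Seated jurors 1–12: #1, #2, #4, #6, #8, #12, #14, #15, #16, #17, #18, #19 (alternates #20, #26 not counted).
Of those, in Zone B: #1, #8, #14, #16, #18, #19 → 6.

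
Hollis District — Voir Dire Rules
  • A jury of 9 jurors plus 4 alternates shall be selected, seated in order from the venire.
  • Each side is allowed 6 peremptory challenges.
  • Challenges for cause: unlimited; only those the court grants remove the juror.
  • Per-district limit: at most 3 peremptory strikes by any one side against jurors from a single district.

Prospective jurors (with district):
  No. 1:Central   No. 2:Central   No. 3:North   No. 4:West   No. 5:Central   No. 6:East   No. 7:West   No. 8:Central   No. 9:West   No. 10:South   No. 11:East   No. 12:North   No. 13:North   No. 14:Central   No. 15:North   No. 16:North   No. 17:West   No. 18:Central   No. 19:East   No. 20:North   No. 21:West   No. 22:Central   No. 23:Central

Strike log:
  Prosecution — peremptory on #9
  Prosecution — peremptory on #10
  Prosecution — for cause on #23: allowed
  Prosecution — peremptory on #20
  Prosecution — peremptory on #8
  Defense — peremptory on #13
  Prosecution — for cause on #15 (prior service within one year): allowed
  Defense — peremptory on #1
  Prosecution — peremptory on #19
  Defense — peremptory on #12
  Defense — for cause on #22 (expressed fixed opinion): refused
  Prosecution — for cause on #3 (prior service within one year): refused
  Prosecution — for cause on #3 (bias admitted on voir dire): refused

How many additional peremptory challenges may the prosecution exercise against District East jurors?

Prosecution peremptories so far: #9, #10, #20, #8, #19 — 5 of 6 used, 1 left overall.
Against District East: #19 — 1 used; per-district cap 3 leaves 2.
Binding limit: min(1, 2) = 1.

1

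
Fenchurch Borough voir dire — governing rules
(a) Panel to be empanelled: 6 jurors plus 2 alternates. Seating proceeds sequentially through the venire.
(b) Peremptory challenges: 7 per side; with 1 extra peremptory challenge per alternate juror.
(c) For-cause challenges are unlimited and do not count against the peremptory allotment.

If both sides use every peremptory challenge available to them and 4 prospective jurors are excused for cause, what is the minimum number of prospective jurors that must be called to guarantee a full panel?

30

Seats to fill: 6 + 2 alternates = 8.
Peremptories: 7 + 1×2 = 9 per side × 2 sides = 18.
For-cause removals: 4.
Minimum venire: 8 + 18 + 4 = 30.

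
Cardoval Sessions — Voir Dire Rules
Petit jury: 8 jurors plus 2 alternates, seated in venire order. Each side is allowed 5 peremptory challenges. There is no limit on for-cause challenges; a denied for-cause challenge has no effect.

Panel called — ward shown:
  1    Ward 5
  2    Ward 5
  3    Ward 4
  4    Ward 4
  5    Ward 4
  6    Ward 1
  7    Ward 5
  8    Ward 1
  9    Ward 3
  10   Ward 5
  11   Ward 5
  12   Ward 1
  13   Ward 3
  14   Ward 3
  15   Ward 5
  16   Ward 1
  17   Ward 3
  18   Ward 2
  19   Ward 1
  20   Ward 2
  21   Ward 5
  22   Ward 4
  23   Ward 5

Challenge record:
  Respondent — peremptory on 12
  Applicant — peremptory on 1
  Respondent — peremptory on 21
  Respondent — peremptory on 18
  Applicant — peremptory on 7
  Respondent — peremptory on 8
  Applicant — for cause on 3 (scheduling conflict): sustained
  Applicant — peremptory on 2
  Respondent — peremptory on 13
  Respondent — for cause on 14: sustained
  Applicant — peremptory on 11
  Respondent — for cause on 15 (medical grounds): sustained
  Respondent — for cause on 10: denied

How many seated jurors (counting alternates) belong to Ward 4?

Removed: #1, #2, #3, #7, #8, #11, #12, #13, #14, #15, #18, #21.
Seated (10 incl. alternates): #4, #5, #6, #9, #10, #16, #17, #19, #20, #22.
Of those, in Ward 4: #4, #5, #22 → 3.

3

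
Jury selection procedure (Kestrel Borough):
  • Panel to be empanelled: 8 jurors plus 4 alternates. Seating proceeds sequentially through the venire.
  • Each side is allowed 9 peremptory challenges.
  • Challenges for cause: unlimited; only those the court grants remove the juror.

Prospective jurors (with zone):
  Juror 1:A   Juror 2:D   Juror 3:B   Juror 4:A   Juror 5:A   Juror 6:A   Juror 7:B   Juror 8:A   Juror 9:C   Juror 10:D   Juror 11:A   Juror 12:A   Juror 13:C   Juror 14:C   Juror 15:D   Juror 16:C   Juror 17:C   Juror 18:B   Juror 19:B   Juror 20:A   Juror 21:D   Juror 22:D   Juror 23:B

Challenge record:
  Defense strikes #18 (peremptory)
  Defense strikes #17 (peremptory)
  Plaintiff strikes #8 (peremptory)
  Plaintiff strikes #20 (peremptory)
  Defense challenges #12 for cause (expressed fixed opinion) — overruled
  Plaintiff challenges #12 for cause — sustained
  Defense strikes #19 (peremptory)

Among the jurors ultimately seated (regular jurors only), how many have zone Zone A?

4

Removed: #8, #12, #17, #18, #19, #20.
Seated jurors 1–8: #1, #2, #3, #4, #5, #6, #7, #9 (alternates #10, #11, #13, #14 not counted).
Of those, in Zone A: #1, #4, #5, #6 → 4.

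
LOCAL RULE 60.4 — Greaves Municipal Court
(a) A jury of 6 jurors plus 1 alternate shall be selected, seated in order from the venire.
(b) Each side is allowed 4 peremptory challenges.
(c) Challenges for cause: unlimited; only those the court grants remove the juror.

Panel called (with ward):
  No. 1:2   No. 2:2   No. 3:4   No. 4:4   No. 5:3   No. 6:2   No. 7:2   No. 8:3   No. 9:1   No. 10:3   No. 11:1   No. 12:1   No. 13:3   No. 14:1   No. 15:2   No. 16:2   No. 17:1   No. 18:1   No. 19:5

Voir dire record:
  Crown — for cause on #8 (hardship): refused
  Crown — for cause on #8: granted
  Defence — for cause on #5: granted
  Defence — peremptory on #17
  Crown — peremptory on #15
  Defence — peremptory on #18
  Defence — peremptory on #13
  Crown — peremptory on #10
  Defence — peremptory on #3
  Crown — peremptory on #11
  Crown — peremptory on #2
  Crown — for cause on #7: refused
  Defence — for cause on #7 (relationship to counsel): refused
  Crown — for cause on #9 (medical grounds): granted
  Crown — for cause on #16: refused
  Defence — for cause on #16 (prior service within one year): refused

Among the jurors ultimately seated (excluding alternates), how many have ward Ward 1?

Removed: #2, #3, #5, #8, #9, #10, #11, #13, #15, #17, #18.
Seated jurors 1–6: #1, #4, #6, #7, #12, #14 (alternates #16 not counted).
Of those, in Ward 1: #12, #14 → 2.

2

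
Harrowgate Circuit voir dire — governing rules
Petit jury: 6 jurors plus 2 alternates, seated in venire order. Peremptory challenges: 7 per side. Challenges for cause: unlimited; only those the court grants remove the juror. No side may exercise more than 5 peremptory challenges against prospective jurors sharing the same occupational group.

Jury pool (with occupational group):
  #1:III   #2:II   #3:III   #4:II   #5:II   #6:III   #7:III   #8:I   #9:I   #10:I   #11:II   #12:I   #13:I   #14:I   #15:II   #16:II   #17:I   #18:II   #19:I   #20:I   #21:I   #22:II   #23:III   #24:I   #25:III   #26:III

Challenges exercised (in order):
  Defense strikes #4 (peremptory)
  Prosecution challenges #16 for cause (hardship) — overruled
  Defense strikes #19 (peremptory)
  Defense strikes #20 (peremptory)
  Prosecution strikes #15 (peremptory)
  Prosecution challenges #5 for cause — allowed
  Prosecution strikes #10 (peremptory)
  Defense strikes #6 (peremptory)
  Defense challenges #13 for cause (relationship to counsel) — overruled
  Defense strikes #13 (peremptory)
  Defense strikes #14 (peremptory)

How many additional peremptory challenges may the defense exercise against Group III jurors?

Defense peremptories so far: #4, #19, #20, #6, #13, #14 — 6 of 7 used, 1 left overall.
Against Group III: #6 — 1 used; per-group cap 5 leaves 4.
Binding limit: min(1, 4) = 1.

1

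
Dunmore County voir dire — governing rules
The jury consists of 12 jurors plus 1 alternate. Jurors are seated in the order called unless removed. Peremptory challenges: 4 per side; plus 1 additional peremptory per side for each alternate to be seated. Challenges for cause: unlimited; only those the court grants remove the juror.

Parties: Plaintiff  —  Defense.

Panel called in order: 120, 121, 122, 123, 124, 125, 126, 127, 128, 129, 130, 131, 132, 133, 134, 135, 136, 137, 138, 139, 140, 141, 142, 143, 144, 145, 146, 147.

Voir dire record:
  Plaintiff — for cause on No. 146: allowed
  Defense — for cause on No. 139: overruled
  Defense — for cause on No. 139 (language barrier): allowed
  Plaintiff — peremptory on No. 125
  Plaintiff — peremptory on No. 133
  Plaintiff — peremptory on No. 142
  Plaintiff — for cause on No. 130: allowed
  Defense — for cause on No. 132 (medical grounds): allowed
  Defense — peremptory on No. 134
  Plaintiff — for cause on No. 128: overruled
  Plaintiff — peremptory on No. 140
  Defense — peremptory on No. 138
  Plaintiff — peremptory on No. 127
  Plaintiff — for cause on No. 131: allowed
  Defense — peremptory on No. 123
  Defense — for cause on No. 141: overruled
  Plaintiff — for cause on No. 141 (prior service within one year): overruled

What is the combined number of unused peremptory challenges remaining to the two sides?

Plaintiff allotment: 4 base + 1 × 1 alternate = 5. Defense allotment: 4 base + 1 × 1 alternate = 5.
Plaintiff peremptories used: #125, #133, #142, #140, #127 — 5 (for-cause on #146, #130, #128, #131, #141 don't count).
Defense peremptories used: #134, #138, #123 — 3 (for-cause on #139, #139, #132, #141 don't count).
Remaining: (5 − 5) + (5 − 3) = 2.

2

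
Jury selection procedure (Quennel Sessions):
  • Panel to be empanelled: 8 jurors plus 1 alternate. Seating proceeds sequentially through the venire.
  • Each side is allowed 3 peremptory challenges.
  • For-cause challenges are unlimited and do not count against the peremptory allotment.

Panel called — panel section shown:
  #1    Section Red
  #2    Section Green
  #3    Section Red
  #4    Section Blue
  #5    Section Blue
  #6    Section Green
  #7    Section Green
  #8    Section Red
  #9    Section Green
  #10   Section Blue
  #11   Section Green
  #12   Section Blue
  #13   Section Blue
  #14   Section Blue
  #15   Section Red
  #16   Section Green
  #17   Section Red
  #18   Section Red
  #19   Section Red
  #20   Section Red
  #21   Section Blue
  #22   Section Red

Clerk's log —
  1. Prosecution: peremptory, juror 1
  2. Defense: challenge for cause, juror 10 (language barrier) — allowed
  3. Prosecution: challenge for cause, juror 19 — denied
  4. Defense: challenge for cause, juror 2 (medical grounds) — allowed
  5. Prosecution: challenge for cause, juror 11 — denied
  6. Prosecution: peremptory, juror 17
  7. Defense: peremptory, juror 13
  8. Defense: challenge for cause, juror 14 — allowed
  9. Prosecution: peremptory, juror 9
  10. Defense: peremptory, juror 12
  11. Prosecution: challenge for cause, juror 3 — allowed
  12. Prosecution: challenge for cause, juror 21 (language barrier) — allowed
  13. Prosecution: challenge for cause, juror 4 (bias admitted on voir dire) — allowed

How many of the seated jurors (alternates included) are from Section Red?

Removed: #1, #2, #3, #4, #9, #10, #12, #13, #14, #17, #21.
Seated (9 incl. alternates): #5, #6, #7, #8, #11, #15, #16, #18, #19.
Of those, in Section Red: #8, #15, #18, #19 → 4.

4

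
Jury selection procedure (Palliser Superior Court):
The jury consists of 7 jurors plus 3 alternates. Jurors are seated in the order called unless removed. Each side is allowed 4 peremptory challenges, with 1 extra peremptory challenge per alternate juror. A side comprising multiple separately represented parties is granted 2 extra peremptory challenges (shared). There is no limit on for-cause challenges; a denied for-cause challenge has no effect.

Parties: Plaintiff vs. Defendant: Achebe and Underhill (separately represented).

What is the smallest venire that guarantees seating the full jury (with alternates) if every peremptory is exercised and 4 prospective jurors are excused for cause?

Seats to fill: 7 + 3 alternates = 10.
Peremptories — Plaintiff: 4 + 1×3 = 7; Defendant: 4 + 1×3 + 2 = 9; total 16.
For-cause removals: 4.
Minimum venire: 10 + 16 + 4 = 30.

30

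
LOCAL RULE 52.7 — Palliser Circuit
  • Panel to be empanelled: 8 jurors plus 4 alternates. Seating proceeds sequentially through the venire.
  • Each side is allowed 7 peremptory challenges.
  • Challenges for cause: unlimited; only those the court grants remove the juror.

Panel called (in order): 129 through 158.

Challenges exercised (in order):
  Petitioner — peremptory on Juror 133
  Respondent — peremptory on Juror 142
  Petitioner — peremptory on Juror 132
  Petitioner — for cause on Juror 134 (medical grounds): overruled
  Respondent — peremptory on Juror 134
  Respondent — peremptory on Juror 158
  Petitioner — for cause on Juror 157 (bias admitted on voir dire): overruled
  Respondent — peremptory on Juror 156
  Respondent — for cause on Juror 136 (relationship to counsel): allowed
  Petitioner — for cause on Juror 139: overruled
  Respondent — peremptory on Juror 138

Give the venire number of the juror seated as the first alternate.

Removed: #132, #133, #134, #136, #138, #142, #156, #158. (#139, #157 stay — for-cause denied.)
Seating in order: seats 1–8 → #129, #130, #131, #135, #137, #139, #140, #141; alternates → #143, #144, #145, #146.
So alternate 1 is #143.

143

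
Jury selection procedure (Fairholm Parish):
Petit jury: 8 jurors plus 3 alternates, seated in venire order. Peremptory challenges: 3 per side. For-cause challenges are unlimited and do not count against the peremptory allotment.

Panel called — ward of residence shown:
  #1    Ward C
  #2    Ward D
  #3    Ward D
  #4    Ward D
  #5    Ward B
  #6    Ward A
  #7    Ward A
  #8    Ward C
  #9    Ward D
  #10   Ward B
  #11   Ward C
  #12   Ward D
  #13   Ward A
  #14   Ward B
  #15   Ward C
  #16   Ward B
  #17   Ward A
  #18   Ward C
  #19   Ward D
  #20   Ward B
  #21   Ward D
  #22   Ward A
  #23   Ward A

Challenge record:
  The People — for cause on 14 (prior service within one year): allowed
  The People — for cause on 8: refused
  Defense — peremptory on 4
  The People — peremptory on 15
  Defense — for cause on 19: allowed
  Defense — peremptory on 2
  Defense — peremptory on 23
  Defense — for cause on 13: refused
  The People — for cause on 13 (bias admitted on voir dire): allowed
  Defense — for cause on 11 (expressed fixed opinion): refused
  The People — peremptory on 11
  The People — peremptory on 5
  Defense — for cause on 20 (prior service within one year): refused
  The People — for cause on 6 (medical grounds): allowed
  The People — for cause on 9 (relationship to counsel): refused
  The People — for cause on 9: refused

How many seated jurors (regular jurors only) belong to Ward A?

Removed: #2, #4, #5, #6, #11, #13, #14, #15, #19, #23.
Seated jurors 1–8: #1, #3, #7, #8, #9, #10, #12, #16 (alternates #17, #18, #20 not counted).
Of those, in Ward A: #7 → 1.

1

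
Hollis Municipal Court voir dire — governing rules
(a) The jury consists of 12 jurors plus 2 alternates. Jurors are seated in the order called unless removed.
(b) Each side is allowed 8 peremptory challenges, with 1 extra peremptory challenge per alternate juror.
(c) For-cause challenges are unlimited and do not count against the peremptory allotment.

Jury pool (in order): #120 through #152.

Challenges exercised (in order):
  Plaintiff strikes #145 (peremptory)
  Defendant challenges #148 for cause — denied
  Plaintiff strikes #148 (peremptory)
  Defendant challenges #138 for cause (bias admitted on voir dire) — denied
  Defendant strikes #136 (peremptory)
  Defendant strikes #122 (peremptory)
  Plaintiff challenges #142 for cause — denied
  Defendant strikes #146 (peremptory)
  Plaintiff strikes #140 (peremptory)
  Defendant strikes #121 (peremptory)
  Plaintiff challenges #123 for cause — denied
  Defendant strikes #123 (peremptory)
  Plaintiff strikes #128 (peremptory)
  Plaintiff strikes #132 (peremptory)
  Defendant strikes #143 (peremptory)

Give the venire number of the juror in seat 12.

Removed: #121, #122, #123, #128, #132, #136, #140, #143, #145, #146, #148. (#138, #142 stay — for-cause denied.)
Seating in order: seats 1–12 → #120, #124, #125, #126, #127, #129, #130, #131, #133, #134, #135, #137; alternates → #138, #139.
So seat 12 is #137.

137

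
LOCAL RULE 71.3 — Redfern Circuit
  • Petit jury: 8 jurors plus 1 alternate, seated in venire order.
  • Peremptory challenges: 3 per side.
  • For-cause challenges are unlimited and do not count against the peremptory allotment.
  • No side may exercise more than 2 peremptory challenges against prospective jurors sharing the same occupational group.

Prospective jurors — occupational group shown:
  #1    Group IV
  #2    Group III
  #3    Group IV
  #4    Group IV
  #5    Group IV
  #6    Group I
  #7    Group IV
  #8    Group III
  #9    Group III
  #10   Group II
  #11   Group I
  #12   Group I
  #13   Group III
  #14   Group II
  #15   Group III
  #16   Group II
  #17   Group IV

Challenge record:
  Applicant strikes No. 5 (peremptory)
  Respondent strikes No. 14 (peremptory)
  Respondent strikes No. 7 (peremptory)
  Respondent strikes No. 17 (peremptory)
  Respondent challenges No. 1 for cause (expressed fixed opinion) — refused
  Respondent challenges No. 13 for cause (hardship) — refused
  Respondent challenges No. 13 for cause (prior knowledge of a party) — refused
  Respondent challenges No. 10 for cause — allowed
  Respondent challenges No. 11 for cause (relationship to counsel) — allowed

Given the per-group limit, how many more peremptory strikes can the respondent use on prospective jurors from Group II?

0

Respondent peremptories so far: #14, #7, #17 — 3 of 3 used, 0 left overall.
Against Group II: #14 — 1 used; per-group cap 2 leaves 1.
Binding limit: min(0, 1) = 0.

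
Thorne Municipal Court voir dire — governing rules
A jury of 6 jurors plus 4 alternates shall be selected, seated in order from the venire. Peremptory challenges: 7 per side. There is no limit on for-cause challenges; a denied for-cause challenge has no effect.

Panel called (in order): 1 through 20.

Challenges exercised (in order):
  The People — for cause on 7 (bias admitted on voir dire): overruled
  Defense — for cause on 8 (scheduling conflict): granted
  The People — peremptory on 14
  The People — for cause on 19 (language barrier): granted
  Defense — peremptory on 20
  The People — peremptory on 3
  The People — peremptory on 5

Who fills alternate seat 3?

12

Removed: #3, #5, #8, #14, #19, #20. (#7 stays — for-cause denied.)
Filling seats in venire order through position 9: #1, #2, #4, #6, #7, #9, #10, #11, #12.
So alternate 3 is #12.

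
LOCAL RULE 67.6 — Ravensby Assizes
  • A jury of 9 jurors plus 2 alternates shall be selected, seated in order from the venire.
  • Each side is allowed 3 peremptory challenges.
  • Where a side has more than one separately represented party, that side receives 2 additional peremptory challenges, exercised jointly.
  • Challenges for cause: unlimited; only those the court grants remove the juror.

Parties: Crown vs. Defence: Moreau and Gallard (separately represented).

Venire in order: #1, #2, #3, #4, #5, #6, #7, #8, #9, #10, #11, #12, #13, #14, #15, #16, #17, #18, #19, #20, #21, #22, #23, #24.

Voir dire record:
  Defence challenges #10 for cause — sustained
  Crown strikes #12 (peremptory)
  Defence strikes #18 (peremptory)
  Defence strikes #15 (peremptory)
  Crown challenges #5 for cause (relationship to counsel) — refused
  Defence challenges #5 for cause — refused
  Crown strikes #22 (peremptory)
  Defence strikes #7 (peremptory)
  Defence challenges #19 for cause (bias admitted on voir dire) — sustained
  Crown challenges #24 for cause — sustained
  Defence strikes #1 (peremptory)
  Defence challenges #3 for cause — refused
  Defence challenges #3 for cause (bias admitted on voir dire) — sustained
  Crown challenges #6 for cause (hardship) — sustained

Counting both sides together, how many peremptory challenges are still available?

Crown allotment: 3. Defence allotment: 3 base + 2 multi-party = 5.
Crown peremptories used: #12, #22 — 2 (for-cause on #5, #24, #6 don't count).
Defence peremptories used: #18, #15, #7, #1 — 4 (for-cause on #10, #5, #19, #3, #3 don't count).
Remaining: (3 − 2) + (5 − 4) = 2.

2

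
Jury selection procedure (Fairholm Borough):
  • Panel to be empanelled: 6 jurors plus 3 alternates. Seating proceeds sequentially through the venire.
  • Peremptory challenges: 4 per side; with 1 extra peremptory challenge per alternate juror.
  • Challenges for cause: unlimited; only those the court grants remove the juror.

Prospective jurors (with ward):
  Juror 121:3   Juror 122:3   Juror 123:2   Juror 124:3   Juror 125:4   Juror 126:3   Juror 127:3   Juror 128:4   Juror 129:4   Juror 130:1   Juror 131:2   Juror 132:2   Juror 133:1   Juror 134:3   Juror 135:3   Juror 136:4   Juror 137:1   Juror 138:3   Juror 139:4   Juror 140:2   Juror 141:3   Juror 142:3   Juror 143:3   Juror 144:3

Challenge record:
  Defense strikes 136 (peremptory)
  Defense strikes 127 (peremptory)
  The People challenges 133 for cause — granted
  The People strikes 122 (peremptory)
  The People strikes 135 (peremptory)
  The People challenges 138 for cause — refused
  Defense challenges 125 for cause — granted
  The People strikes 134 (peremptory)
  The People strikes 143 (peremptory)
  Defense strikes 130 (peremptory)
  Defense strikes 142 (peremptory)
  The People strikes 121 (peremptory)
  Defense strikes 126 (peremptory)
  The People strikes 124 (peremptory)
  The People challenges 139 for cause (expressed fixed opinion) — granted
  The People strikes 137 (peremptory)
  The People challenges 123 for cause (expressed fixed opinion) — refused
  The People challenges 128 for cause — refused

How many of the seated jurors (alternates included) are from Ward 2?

Removed: #121, #122, #124, #125, #126, #127, #130, #133, #134, #135, #136, #137, #139, #142, #143.
Seated (9 incl. alternates): #123, #128, #129, #131, #132, #138, #140, #141, #144.
Of those, in Ward 2: #123, #131, #132, #140 → 4.

4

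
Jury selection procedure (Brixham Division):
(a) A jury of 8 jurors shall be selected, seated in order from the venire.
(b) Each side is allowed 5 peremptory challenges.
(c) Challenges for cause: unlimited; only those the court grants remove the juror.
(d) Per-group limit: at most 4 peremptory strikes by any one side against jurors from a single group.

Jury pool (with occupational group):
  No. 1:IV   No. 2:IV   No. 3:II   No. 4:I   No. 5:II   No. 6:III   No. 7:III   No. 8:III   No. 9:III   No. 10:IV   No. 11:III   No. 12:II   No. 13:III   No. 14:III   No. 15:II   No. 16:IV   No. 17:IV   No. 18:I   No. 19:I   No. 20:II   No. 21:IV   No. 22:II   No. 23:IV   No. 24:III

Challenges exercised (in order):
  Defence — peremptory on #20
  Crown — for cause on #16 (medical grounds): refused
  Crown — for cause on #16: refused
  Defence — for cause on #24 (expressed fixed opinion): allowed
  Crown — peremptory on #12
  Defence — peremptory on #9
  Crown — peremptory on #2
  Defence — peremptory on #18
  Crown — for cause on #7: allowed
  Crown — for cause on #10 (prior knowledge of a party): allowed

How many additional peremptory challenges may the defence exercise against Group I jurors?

2

Defence peremptories so far: #20, #9, #18 — 3 of 5 used, 2 left overall.
Against Group I: #18 — 1 used; per-group cap 4 leaves 3.
Binding limit: min(2, 3) = 2.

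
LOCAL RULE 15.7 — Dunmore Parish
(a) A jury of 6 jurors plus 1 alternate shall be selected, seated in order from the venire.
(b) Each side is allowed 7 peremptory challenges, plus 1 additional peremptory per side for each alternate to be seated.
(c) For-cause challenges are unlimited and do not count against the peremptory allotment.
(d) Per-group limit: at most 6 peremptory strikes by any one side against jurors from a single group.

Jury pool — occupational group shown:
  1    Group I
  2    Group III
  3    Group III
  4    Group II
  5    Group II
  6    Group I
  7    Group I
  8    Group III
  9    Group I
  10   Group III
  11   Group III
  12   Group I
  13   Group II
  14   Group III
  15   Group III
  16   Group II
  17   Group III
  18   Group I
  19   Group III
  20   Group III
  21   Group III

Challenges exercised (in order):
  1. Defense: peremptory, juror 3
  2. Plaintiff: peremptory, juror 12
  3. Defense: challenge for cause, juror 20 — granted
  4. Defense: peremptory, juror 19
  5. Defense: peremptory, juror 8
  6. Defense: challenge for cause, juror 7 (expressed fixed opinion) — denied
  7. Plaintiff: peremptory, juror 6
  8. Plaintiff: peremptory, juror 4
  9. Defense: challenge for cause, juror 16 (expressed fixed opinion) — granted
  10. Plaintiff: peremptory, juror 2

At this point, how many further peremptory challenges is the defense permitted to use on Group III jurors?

Defense peremptories so far: #3, #19, #8 — 3 of 8 used, 5 left overall.
Against Group III: #3, #19, #8 — 3 used; per-group cap 6 leaves 3.
Binding limit: min(5, 3) = 3.

3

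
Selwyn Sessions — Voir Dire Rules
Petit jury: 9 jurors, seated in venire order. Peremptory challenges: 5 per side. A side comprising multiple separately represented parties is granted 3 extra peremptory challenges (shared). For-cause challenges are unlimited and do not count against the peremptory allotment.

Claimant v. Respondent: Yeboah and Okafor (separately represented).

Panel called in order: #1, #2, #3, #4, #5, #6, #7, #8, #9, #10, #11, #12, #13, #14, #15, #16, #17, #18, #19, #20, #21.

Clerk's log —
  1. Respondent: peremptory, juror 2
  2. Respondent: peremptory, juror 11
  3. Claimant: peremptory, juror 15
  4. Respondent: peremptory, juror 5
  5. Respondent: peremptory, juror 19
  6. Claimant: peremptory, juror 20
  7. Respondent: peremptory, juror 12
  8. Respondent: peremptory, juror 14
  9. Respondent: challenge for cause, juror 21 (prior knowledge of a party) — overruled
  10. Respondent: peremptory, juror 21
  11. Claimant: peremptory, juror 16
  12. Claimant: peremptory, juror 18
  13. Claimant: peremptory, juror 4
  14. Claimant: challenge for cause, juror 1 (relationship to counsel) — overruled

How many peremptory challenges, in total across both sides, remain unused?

Claimant allotment: 5. Respondent allotment: 5 base + 3 multi-party = 8.
Claimant peremptories used: #15, #20, #16, #18, #4 — 5 (the for-cause on #1 doesn't count).
Respondent peremptories used: #2, #11, #5, #19, #12, #14, #21 — 7 (the for-cause on #21 doesn't count).
Remaining: (5 − 5) + (8 − 7) = 1.

1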